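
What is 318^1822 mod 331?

146

1822 in binary is 11100011110, i.e. 1822 = 1024 + 512 + 256 + 16 + 8 + 4 + 2.
318^1 ≡ 318 (mod 331)
318^2 ≡ 318^2 = 101124 ≡ 169 (mod 331)
318^4 ≡ 169^2 = 28561 ≡ 95 (mod 331)
318^8 ≡ 95^2 = 9025 ≡ 88 (mod 331)
318^16 ≡ 88^2 = 7744 ≡ 131 (mod 331)
318^32 ≡ 131^2 = 17161 ≡ 280 (mod 331)
318^64 ≡ 280^2 = 78400 ≡ 284 (mod 331)
318^128 ≡ 284^2 = 80656 ≡ 223 (mod 331)
318^256 ≡ 223^2 = 49729 ≡ 79 (mod 331)
318^512 ≡ 79^2 = 6241 ≡ 283 (mod 331)
318^1024 ≡ 283^2 = 80089 ≡ 318 (mod 331)
318^1822 = 318^1024 × 318^512 × 318^256 × 318^16 × 318^8 × 318^4 × 318^2 ≡ 318 × 283 × 79 × 131 × 88 × 95 × 169 (mod 331).
Accumulate the product:
318 × 283 = 89994 ≡ 293
293 × 79 = 23147 ≡ 308
308 × 131 = 40348 ≡ 297
297 × 88 = 26136 ≡ 318
318 × 95 = 30210 ≡ 89
89 × 169 = 15041 ≡ 146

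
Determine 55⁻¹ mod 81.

By the extended Euclidean algorithm:
81 = 1×55 + 26
55 = 2×26 + 3
26 = 8×3 + 2
3 = 1×2 + 1
2 = 2×1 + 0
gcd(55, 81) = 1, so the inverse exists.
Back-substitute for 1:
1 = 1×3 − 1×2
  = −1×26 + 9×3
  = 9×55 − 19×26
  = −19×81 + 28×55
So 55⁻¹ ≡ 28 (mod 81).

28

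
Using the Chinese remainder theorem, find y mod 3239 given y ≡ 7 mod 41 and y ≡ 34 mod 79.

745

41⁻¹ mod 79: 41*27 ≡ 1 (mod 79), so 41⁻¹ ≡ 27.
y = 7 + 41*((34 − 7)*27 mod 79) = 7 + 41*18 = 745.
Check: 745 mod 41 = 7, 745 mod 79 = 34. ✓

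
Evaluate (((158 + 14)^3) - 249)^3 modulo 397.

158 + 14 = 172
(172)^3 ≡ 99 (mod 397)
99 - 249 = -150 ≡ 247 (mod 397)
(247)^3 ≡ 294 (mod 397)

294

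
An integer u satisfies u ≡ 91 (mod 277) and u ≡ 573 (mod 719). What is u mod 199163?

277⁻¹ mod 719: 277×122 ≡ 1 (mod 719), so 277⁻¹ ≡ 122.
u = 91 + 277×((573 − 91)×122 mod 719) = 91 + 277×565 = 156596.
Check: 156596 mod 277 = 91, 156596 mod 719 = 573. ✓

156596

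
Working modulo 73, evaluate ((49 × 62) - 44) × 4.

4

49 × 62 = 3038 ≡ 45 (mod 73)
45 - 44 = 1
1 × 4 = 4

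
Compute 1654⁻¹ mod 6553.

6137

Apply the Euclidean algorithm and back-substitute:
6553 = 3×1654 + 1591
1654 = 1×1591 + 63
1591 = 25×63 + 16
63 = 3×16 + 15
16 = 1×15 + 1
15 = 15×1 + 0
gcd(1654, 6553) = 1, so the inverse exists.
Bézout: 1 = 105×6553 − 416×1654.
So 1654⁻¹ ≡ −416 ≡ 6137 (mod 6553).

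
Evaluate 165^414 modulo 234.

27

Compute successive squares:
414 in binary is 110011110, i.e. 414 = 256 + 128 + 16 + 8 + 4 + 2.
165^1 ≡ 165 (mod 234)
165^2 ≡ 165^2 = 27225 ≡ 81 (mod 234)
165^4 ≡ 81^2 = 6561 ≡ 9 (mod 234)
165^8 ≡ 9^2 = 81 (mod 234)
165^16 ≡ 81^2 = 6561 ≡ 9 (mod 234)
165^32 ≡ 9^2 = 81 (mod 234)
165^64 ≡ 81^2 = 6561 ≡ 9 (mod 234)
165^128 ≡ 9^2 = 81 (mod 234)
165^256 ≡ 81^2 = 6561 ≡ 9 (mod 234)
165^414 = 165^256 * 165^128 * 165^16 * 165^8 * 165^4 * 165^2 ≡ 9 * 81 * 9 * 81 * 9 * 81 (mod 234).
Accumulate the product:
9 * 81 = 729 ≡ 27
27 * 9 = 243 ≡ 9
9 * 81 = 729 ≡ 27
27 * 9 = 243 ≡ 9
9 * 81 = 729 ≡ 27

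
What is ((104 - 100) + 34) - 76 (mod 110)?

104 - 100 = 4
4 + 34 = 38
38 - 76 = -38 ≡ 72 (mod 110)

72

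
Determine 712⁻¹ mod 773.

Run the extended Euclidean algorithm:
773 = 1·712 + 61
712 = 11·61 + 41
61 = 1·41 + 20
41 = 2·20 + 1
20 = 20·1 + 0
gcd(712, 773) = 1, so the inverse exists.
Back-substitute for 1:
1 = 1·41 − 2·20
  = −2·61 + 3·41
  = 3·712 − 35·61
  = −35·773 + 38·712
So 712⁻¹ ≡ 38 (mod 773).

38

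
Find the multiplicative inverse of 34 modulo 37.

Run the extended Euclidean algorithm:
37 = 1*34 + 3
34 = 11*3 + 1
3 = 3*1 + 0
gcd(34, 37) = 1, so the inverse exists.
Back-substitute for 1:
1 = 1*34 − 11*3
  = −11*37 + 12*34
So 34⁻¹ ≡ 12 (mod 37).

12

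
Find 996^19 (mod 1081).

Using repeated squaring:
19 in binary is 10011, i.e. 19 = 16 + 2 + 1.
996^1 ≡ 996 (mod 1081)
996^2 ≡ 996^2 = 992016 ≡ 739 (mod 1081)
996^4 ≡ 739^2 = 546121 ≡ 216 (mod 1081)
996^8 ≡ 216^2 = 46656 ≡ 173 (mod 1081)
996^16 ≡ 173^2 = 29929 ≡ 742 (mod 1081)
996^19 = 996^16 × 996^2 × 996^1 ≡ 742 × 739 × 996 (mod 1081).
Accumulate the product:
742 × 739 = 548338 ≡ 271
271 × 996 = 269916 ≡ 747

747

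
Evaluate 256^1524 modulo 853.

1524 in binary is 10111110100, i.e. 1524 = 1024 + 256 + 128 + 64 + 32 + 16 + 4.
256^1 ≡ 256 (mod 853)
256^2 ≡ 256^2 = 65536 ≡ 708 (mod 853)
256^4 ≡ 708^2 = 501264 ≡ 553 (mod 853)
256^8 ≡ 553^2 = 305809 ≡ 435 (mod 853)
256^16 ≡ 435^2 = 189225 ≡ 712 (mod 853)
256^32 ≡ 712^2 = 506944 ≡ 262 (mod 853)
256^64 ≡ 262^2 = 68644 ≡ 404 (mod 853)
256^128 ≡ 404^2 = 163216 ≡ 293 (mod 853)
256^256 ≡ 293^2 = 85849 ≡ 549 (mod 853)
256^512 ≡ 549^2 = 301401 ≡ 292 (mod 853)
256^1024 ≡ 292^2 = 85264 ≡ 817 (mod 853)
256^1524 = 256^1024 · 256^256 · 256^128 · 256^64 · 256^32 · 256^16 · 256^4 ≡ 817 · 549 · 293 · 404 · 262 · 712 · 553 (mod 853).
Accumulate the product:
817 · 549 = 448533 ≡ 708
708 · 293 = 207444 ≡ 165
165 · 404 = 66660 ≡ 126
126 · 262 = 33012 ≡ 598
598 · 712 = 425776 ≡ 129
129 · 553 = 71337 ≡ 538

538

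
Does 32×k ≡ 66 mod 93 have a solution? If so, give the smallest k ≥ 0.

gcd(32, 93) = 1, so a unique solution mod 93 exists.
32⁻¹ ≡ 32 (mod 93).
k ≡ 32×66 ≡ 66 (mod 93).

66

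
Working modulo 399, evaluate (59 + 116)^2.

59 + 116 = 175
(175)^2 ≡ 301 (mod 399)

301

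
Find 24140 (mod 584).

24140 = 41*584 + 196, so 24140 ≡ 196 (mod 584).

196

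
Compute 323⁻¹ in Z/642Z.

Run the extended Euclidean algorithm:
642 = 1*323 + 319
323 = 1*319 + 4
319 = 79*4 + 3
4 = 1*3 + 1
3 = 3*1 + 0
gcd(323, 642) = 1, so the inverse exists.
Bézout: 1 = −81*642 + 161*323.
So 323⁻¹ ≡ 161 (mod 642).

161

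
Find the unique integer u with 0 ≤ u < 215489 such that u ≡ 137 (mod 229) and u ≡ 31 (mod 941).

229⁻¹ mod 941: 229*715 ≡ 1 (mod 941), so 229⁻¹ ≡ 715.
u = 137 + 229*((31 − 137)*715 mod 941) = 137 + 229*431 = 98836.
Check: 98836 mod 229 = 137, 98836 mod 941 = 31. ✓

98836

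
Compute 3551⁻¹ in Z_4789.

3555

Apply the Euclidean algorithm and back-substitute:
4789 = 1*3551 + 1238
3551 = 2*1238 + 1075
1238 = 1*1075 + 163
1075 = 6*163 + 97
163 = 1*97 + 66
97 = 1*66 + 31
66 = 2*31 + 4
31 = 7*4 + 3
4 = 1*3 + 1
3 = 3*1 + 0
gcd(3551, 4789) = 1, so the inverse exists.
Back-substitute for 1:
1 = 1*4 − 1*3
  = −1*31 + 8*4
  = 8*66 − 17*31
  = −17*97 + 25*66
  = 25*163 − 42*97
  = −42*1075 + 277*163
  = 277*1238 − 319*1075
  = −319*3551 + 915*1238
  = 915*4789 − 1234*3551
So 3551⁻¹ ≡ −1234 ≡ 3555 (mod 4789).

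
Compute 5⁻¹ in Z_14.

Apply the Euclidean algorithm and back-substitute:
14 = 2×5 + 4
5 = 1×4 + 1
4 = 4×1 + 0
gcd(5, 14) = 1, so the inverse exists.
Bézout: 1 = −1×14 + 3×5.
So 5⁻¹ ≡ 3 (mod 14).

3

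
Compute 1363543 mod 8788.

1363543 = 155*8788 + 1403, so 1363543 ≡ 1403 (mod 8788).

1403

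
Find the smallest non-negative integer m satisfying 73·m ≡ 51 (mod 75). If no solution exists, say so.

gcd(73, 75) = 1, so a unique solution mod 75 exists.
73⁻¹ ≡ 37 (mod 75).
m ≡ 37·51 ≡ 12 (mod 75).

12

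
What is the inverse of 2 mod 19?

19 = 9·2 + 1
2 = 2·1 + 0
gcd(2, 19) = 1, so the inverse exists.
Back-substitute for 1:
1 = 1·19 − 9·2
So 2⁻¹ ≡ −9 ≡ 10 (mod 19).

10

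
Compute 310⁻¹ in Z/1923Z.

763

1923 = 6·310 + 63
310 = 4·63 + 58
63 = 1·58 + 5
58 = 11·5 + 3
5 = 1·3 + 2
3 = 1·2 + 1
2 = 2·1 + 0
gcd(310, 1923) = 1, so the inverse exists.
Back-substitute for 1:
1 = 1·3 − 1·2
  = −1·5 + 2·3
  = 2·58 − 23·5
  = −23·63 + 25·58
  = 25·310 − 123·63
  = −123·1923 + 763·310
So 310⁻¹ ≡ 763 (mod 1923).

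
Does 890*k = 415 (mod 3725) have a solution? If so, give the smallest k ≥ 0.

gcd(890, 3725) = 5, and 5 | 415, so solutions exist.
Divide through by 5: 178*k ≡ 83 (mod 745).
178⁻¹ ≡ 632 (mod 745).
k ≡ 632*83 ≡ 306 (mod 745).
The smallest non-negative solution is k = 306.

306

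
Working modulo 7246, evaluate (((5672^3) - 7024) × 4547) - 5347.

(5672)^3 ≡ 3612 (mod 7246)
3612 - 7024 = -3412 ≡ 3834 (mod 7246)
3834 × 4547 = 17433198 ≡ 6568 (mod 7246)
6568 - 5347 = 1221

1221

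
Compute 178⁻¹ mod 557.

557 = 3*178 + 23
178 = 7*23 + 17
23 = 1*17 + 6
17 = 2*6 + 5
6 = 1*5 + 1
5 = 5*1 + 0
gcd(178, 557) = 1, so the inverse exists.
Back-substitute for 1:
1 = 1*6 − 1*5
  = −1*17 + 3*6
  = 3*23 − 4*17
  = −4*178 + 31*23
  = 31*557 − 97*178
So 178⁻¹ ≡ −97 ≡ 460 (mod 557).

460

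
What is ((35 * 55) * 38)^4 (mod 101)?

35 * 55 = 1925 ≡ 6 (mod 101)
6 * 38 = 228 ≡ 26 (mod 101)
(26)^4 ≡ 52 (mod 101)

52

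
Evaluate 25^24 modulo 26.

Compute successive squares:
25^1 ≡ 25 (mod 26)
25^2 ≡ 25^2 = 625 ≡ 1 (mod 26)
25^4 ≡ 1^2 = 1 (mod 26)
25^8 ≡ 1^2 = 1 (mod 26)
25^16 ≡ 1^2 = 1 (mod 26)
25^24 = 25^16 × 25^8 ≡ 1 × 1 (mod 26).
1 × 1 = 1 ≡ 1 (mod 26).

1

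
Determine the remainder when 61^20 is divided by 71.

48

20 in binary is 10100, i.e. 20 = 16 + 4.
61^1 ≡ 61 (mod 71)
61^2 ≡ 61^2 = 3721 ≡ 29 (mod 71)
61^4 ≡ 29^2 = 841 ≡ 60 (mod 71)
61^8 ≡ 60^2 = 3600 ≡ 50 (mod 71)
61^16 ≡ 50^2 = 2500 ≡ 15 (mod 71)
61^20 = 61^16 · 61^4 ≡ 15 · 60 (mod 71).
15 · 60 = 900 ≡ 48 (mod 71).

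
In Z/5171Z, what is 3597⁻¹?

3098

5171 = 1·3597 + 1574
3597 = 2·1574 + 449
1574 = 3·449 + 227
449 = 1·227 + 222
227 = 1·222 + 5
222 = 44·5 + 2
5 = 2·2 + 1
2 = 2·1 + 0
gcd(3597, 5171) = 1, so the inverse exists.
Bézout: 1 = 1442·5171 − 2073·3597.
So 3597⁻¹ ≡ −2073 ≡ 3098 (mod 5171).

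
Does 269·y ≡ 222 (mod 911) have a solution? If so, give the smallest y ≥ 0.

gcd(269, 911) = 1, so a unique solution mod 911 exists.
269⁻¹ ≡ 254 (mod 911).
y ≡ 254·222 ≡ 817 (mod 911).

817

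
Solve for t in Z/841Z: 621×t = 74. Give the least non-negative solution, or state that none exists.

gcd(621, 841) = 1, so a unique solution mod 841 exists.
621⁻¹ ≡ 539 (mod 841).
t ≡ 539×74 ≡ 359 (mod 841).

359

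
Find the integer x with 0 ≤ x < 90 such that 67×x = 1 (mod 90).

43

90 = 1×67 + 23
67 = 2×23 + 21
23 = 1×21 + 2
21 = 10×2 + 1
2 = 2×1 + 0
gcd(67, 90) = 1, so the inverse exists.
Bézout: 1 = −32×90 + 43×67.
So 67⁻¹ ≡ 43 (mod 90).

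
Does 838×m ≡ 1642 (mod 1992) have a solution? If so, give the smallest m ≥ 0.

gcd(838, 1992) = 2, and 2 | 1642, so solutions exist.
Divide through by 2: 419×m ≡ 821 mod 996.
419⁻¹ ≡ 851 (mod 996).
m ≡ 851×821 ≡ 475 (mod 996).
The smallest non-negative solution is m = 475.

475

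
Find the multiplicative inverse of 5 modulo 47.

47 = 9×5 + 2
5 = 2×2 + 1
2 = 2×1 + 0
gcd(5, 47) = 1, so the inverse exists.
Back-substitute for 1:
1 = 1×5 − 2×2
  = −2×47 + 19×5
So 5⁻¹ ≡ 19 (mod 47).

19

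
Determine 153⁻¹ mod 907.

83

By the extended Euclidean algorithm:
907 = 5·153 + 142
153 = 1·142 + 11
142 = 12·11 + 10
11 = 1·10 + 1
10 = 10·1 + 0
gcd(153, 907) = 1, so the inverse exists.
Back-substitute for 1:
1 = 1·11 − 1·10
  = −1·142 + 13·11
  = 13·153 − 14·142
  = −14·907 + 83·153
So 153⁻¹ ≡ 83 (mod 907).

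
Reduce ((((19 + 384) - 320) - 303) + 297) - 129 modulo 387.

19 + 384 = 403 ≡ 16 (mod 387)
16 - 320 = -304 ≡ 83 (mod 387)
83 - 303 = -220 ≡ 167 (mod 387)
167 + 297 = 464 ≡ 77 (mod 387)
77 - 129 = -52 ≡ 335 (mod 387)

335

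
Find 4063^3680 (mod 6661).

By square-and-multiply:
3680 in binary is 111001100000, i.e. 3680 = 2048 + 1024 + 512 + 64 + 32.
4063^1 ≡ 4063 (mod 6661)
4063^2 ≡ 4063^2 = 16507969 ≡ 2011 (mod 6661)
4063^4 ≡ 2011^2 = 4044121 ≡ 894 (mod 6661)
4063^8 ≡ 894^2 = 799236 ≡ 6577 (mod 6661)
4063^16 ≡ 6577^2 = 43256929 ≡ 395 (mod 6661)
4063^32 ≡ 395^2 = 156025 ≡ 2822 (mod 6661)
4063^64 ≡ 2822^2 = 7963684 ≡ 3789 (mod 6661)
4063^128 ≡ 3789^2 = 14356521 ≡ 2066 (mod 6661)
4063^256 ≡ 2066^2 = 4268356 ≡ 5316 (mod 6661)
4063^512 ≡ 5316^2 = 28259856 ≡ 3894 (mod 6661)
4063^1024 ≡ 3894^2 = 15163236 ≡ 2800 (mod 6661)
4063^2048 ≡ 2800^2 = 7840000 ≡ 3 (mod 6661)
4063^3680 = 4063^2048 * 4063^1024 * 4063^512 * 4063^64 * 4063^32 ≡ 3 * 2800 * 3894 * 3789 * 2822 (mod 6661).
Accumulate the product:
3 * 2800 = 8400 ≡ 1739
1739 * 3894 = 6771666 ≡ 4090
4090 * 3789 = 15497010 ≡ 3524
3524 * 2822 = 9944728 ≡ 6516

6516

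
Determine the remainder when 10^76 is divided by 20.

0

By square-and-multiply:
76 in binary is 1001100, i.e. 76 = 64 + 8 + 4.
10^1 ≡ 10 (mod 20)
10^2 ≡ 10^2 = 100 ≡ 0 (mod 20)
10^4 ≡ 0^2 = 0 (mod 20)
10^8 ≡ 0^2 = 0 (mod 20)
10^16 ≡ 0^2 = 0 (mod 20)
10^32 ≡ 0^2 = 0 (mod 20)
10^64 ≡ 0^2 = 0 (mod 20)
10^76 = 10^64 * 10^8 * 10^4 ≡ 0 * 0 * 0 (mod 20).
Accumulate the product:
0 * 0 = 0
0 * 0 = 0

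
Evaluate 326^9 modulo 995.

By square-and-multiply:
9 in binary is 1001, i.e. 9 = 8 + 1.
326^1 ≡ 326 (mod 995)
326^2 ≡ 326^2 = 106276 ≡ 806 (mod 995)
326^4 ≡ 806^2 = 649636 ≡ 896 (mod 995)
326^8 ≡ 896^2 = 802816 ≡ 846 (mod 995)
326^9 = 326^8 × 326^1 ≡ 846 × 326 (mod 995).
846 × 326 = 275796 ≡ 181 (mod 995).

181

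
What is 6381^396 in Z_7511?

Compute successive squares:
396 in binary is 110001100, i.e. 396 = 256 + 128 + 8 + 4.
6381^1 ≡ 6381 (mod 7511)
6381^2 ≡ 6381^2 = 40717161 ≡ 30 (mod 7511)
6381^4 ≡ 30^2 = 900 (mod 7511)
6381^8 ≡ 900^2 = 810000 ≡ 6323 (mod 7511)
6381^16 ≡ 6323^2 = 39980329 ≡ 6787 (mod 7511)
6381^32 ≡ 6787^2 = 46063369 ≡ 5917 (mod 7511)
6381^64 ≡ 5917^2 = 35010889 ≡ 2118 (mod 7511)
6381^128 ≡ 2118^2 = 4485924 ≡ 1857 (mod 7511)
6381^256 ≡ 1857^2 = 3448449 ≡ 900 (mod 7511)
6381^396 = 6381^256 * 6381^128 * 6381^8 * 6381^4 ≡ 900 * 1857 * 6323 * 900 (mod 7511).
Accumulate the product:
900 * 1857 = 1671300 ≡ 3858
3858 * 6323 = 24394134 ≡ 5917
5917 * 900 = 5325300 ≡ 1

1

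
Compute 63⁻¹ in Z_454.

Apply the Euclidean algorithm and back-substitute:
454 = 7×63 + 13
63 = 4×13 + 11
13 = 1×11 + 2
11 = 5×2 + 1
2 = 2×1 + 0
gcd(63, 454) = 1, so the inverse exists.
Bézout: 1 = −29×454 + 209×63.
So 63⁻¹ ≡ 209 (mod 454).

209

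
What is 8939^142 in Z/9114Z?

49

142 in binary is 10001110, i.e. 142 = 128 + 8 + 4 + 2.
8939^1 ≡ 8939 (mod 9114)
8939^2 ≡ 8939^2 = 79905721 ≡ 3283 (mod 9114)
8939^4 ≡ 3283^2 = 10778089 ≡ 5341 (mod 9114)
8939^8 ≡ 5341^2 = 28526281 ≡ 8575 (mod 9114)
8939^16 ≡ 8575^2 = 73530625 ≡ 7987 (mod 9114)
8939^32 ≡ 7987^2 = 63792169 ≡ 3283 (mod 9114)
8939^64 ≡ 3283^2 = 10778089 ≡ 5341 (mod 9114)
8939^128 ≡ 5341^2 = 28526281 ≡ 8575 (mod 9114)
8939^142 = 8939^128 × 8939^8 × 8939^4 × 8939^2 ≡ 8575 × 8575 × 5341 × 3283 (mod 9114).
Accumulate the product:
8575 × 8575 = 73530625 ≡ 7987
7987 × 5341 = 42658567 ≡ 5047
5047 × 3283 = 16569301 ≡ 49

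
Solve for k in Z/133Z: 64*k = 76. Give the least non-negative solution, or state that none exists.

76

gcd(64, 133) = 1, so a unique solution mod 133 exists.
64⁻¹ ≡ 106 (mod 133).
k ≡ 106*76 ≡ 76 (mod 133).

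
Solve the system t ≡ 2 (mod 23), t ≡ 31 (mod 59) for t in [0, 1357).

23⁻¹ mod 59: 23×18 ≡ 1 (mod 59), so 23⁻¹ ≡ 18.
t = 2 + 23×((31 − 2)×18 mod 59) = 2 + 23×50 = 1152.
Check: 1152 mod 23 = 2, 1152 mod 59 = 31. ✓

1152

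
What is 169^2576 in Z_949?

Compute successive squares:
2576 in binary is 101000010000, i.e. 2576 = 2048 + 512 + 16.
169^1 ≡ 169 (mod 949)
169^2 ≡ 169^2 = 28561 ≡ 91 (mod 949)
169^4 ≡ 91^2 = 8281 ≡ 689 (mod 949)
169^8 ≡ 689^2 = 474721 ≡ 221 (mod 949)
169^16 ≡ 221^2 = 48841 ≡ 442 (mod 949)
169^32 ≡ 442^2 = 195364 ≡ 819 (mod 949)
169^64 ≡ 819^2 = 670761 ≡ 767 (mod 949)
169^128 ≡ 767^2 = 588289 ≡ 858 (mod 949)
169^256 ≡ 858^2 = 736164 ≡ 689 (mod 949)
169^512 ≡ 689^2 = 474721 ≡ 221 (mod 949)
169^1024 ≡ 221^2 = 48841 ≡ 442 (mod 949)
169^2048 ≡ 442^2 = 195364 ≡ 819 (mod 949)
169^2576 = 169^2048 * 169^512 * 169^16 ≡ 819 * 221 * 442 (mod 949).
Accumulate the product:
819 * 221 = 180999 ≡ 689
689 * 442 = 304538 ≡ 858

858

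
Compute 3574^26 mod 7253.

26 in binary is 11010, i.e. 26 = 16 + 8 + 2.
3574^1 ≡ 3574 (mod 7253)
3574^2 ≡ 3574^2 = 12773476 ≡ 943 (mod 7253)
3574^4 ≡ 943^2 = 889249 ≡ 4383 (mod 7253)
3574^8 ≡ 4383^2 = 19210689 ≡ 4745 (mod 7253)
3574^16 ≡ 4745^2 = 22515025 ≡ 1713 (mod 7253)
3574^26 = 3574^16 × 3574^8 × 3574^2 ≡ 1713 × 4745 × 943 (mod 7253).
Accumulate the product:
1713 × 4745 = 8128185 ≡ 4825
4825 × 943 = 4549975 ≡ 2344

2344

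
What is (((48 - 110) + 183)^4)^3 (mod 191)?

48 - 110 = -62 ≡ 129 (mod 191)
129 + 183 = 312 ≡ 121 (mod 191)
(121)^4 ≡ 154 (mod 191)
(154)^3 ≡ 153 (mod 191)

153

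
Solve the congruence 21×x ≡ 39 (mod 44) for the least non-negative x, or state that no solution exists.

gcd(21, 44) = 1, so a unique solution mod 44 exists.
21⁻¹ ≡ 21 (mod 44).
x ≡ 21×39 ≡ 27 (mod 44).

27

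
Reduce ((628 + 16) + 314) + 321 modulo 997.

282

628 + 16 = 644
644 + 314 = 958
958 + 321 = 1279 ≡ 282 (mod 997)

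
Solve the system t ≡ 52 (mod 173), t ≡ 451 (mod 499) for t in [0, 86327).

83784

173⁻¹ mod 499: 173×75 ≡ 1 (mod 499), so 173⁻¹ ≡ 75.
t = 52 + 173×((451 − 52)×75 mod 499) = 52 + 173×484 = 83784.
Check: 83784 mod 173 = 52, 83784 mod 499 = 451. ✓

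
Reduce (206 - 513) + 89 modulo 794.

576

206 - 513 = -307 ≡ 487 (mod 794)
487 + 89 = 576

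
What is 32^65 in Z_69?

Compute successive squares:
65 in binary is 1000001, i.e. 65 = 64 + 1.
32^1 ≡ 32 (mod 69)
32^2 ≡ 32^2 = 1024 ≡ 58 (mod 69)
32^4 ≡ 58^2 = 3364 ≡ 52 (mod 69)
32^8 ≡ 52^2 = 2704 ≡ 13 (mod 69)
32^16 ≡ 13^2 = 169 ≡ 31 (mod 69)
32^32 ≡ 31^2 = 961 ≡ 64 (mod 69)
32^64 ≡ 64^2 = 4096 ≡ 25 (mod 69)
32^65 = 32^64 × 32^1 ≡ 25 × 32 (mod 69).
25 × 32 = 800 ≡ 41 (mod 69).

41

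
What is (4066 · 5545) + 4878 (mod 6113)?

6104

4066 · 5545 = 22545970 ≡ 1226 (mod 6113)
1226 + 4878 = 6104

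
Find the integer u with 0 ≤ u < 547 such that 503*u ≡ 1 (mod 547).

Run the extended Euclidean algorithm:
547 = 1×503 + 44
503 = 11×44 + 19
44 = 2×19 + 6
19 = 3×6 + 1
6 = 6×1 + 0
gcd(503, 547) = 1, so the inverse exists.
Back-substitute for 1:
1 = 1×19 − 3×6
  = −3×44 + 7×19
  = 7×503 − 80×44
  = −80×547 + 87×503
So 503⁻¹ ≡ 87 (mod 547).

87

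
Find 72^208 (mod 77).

37

Using repeated squaring:
208 in binary is 11010000, i.e. 208 = 128 + 64 + 16.
72^1 ≡ 72 (mod 77)
72^2 ≡ 72^2 = 5184 ≡ 25 (mod 77)
72^4 ≡ 25^2 = 625 ≡ 9 (mod 77)
72^8 ≡ 9^2 = 81 ≡ 4 (mod 77)
72^16 ≡ 4^2 = 16 (mod 77)
72^32 ≡ 16^2 = 256 ≡ 25 (mod 77)
72^64 ≡ 25^2 = 625 ≡ 9 (mod 77)
72^128 ≡ 9^2 = 81 ≡ 4 (mod 77)
72^208 = 72^128 · 72^64 · 72^16 ≡ 4 · 9 · 16 (mod 77).
Accumulate the product:
4 · 9 = 36
36 · 16 = 576 ≡ 37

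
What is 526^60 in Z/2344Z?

2160

526^1 ≡ 526 (mod 2344)
526^2 ≡ 526^2 = 276676 ≡ 84 (mod 2344)
526^4 ≡ 84^2 = 7056 ≡ 24 (mod 2344)
526^8 ≡ 24^2 = 576 (mod 2344)
526^16 ≡ 576^2 = 331776 ≡ 1272 (mod 2344)
526^32 ≡ 1272^2 = 1617984 ≡ 624 (mod 2344)
526^60 = 526^32 * 526^16 * 526^8 * 526^4 ≡ 624 * 1272 * 576 * 24 (mod 2344).
Accumulate the product:
624 * 1272 = 793728 ≡ 1456
1456 * 576 = 838656 ≡ 1848
1848 * 24 = 44352 ≡ 2160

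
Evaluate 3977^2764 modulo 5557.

4357

3977^1 ≡ 3977 (mod 5557)
3977^2 ≡ 3977^2 = 15816529 ≡ 1307 (mod 5557)
3977^4 ≡ 1307^2 = 1708249 ≡ 2250 (mod 5557)
3977^8 ≡ 2250^2 = 5062500 ≡ 73 (mod 5557)
3977^16 ≡ 73^2 = 5329 (mod 5557)
3977^32 ≡ 5329^2 = 28398241 ≡ 1971 (mod 5557)
3977^64 ≡ 1971^2 = 3884841 ≡ 498 (mod 5557)
3977^128 ≡ 498^2 = 248004 ≡ 3496 (mod 5557)
3977^256 ≡ 3496^2 = 12222016 ≡ 2173 (mod 5557)
3977^512 ≡ 2173^2 = 4721929 ≡ 4036 (mod 5557)
3977^1024 ≡ 4036^2 = 16289296 ≡ 1729 (mod 5557)
3977^2048 ≡ 1729^2 = 2989441 ≡ 5332 (mod 5557)
3977^2764 = 3977^2048 × 3977^512 × 3977^128 × 3977^64 × 3977^8 × 3977^4 ≡ 5332 × 4036 × 3496 × 498 × 73 × 2250 (mod 5557).
Accumulate the product:
5332 × 4036 = 21519952 ≡ 3248
3248 × 3496 = 11355008 ≡ 2057
2057 × 498 = 1024386 ≡ 1898
1898 × 73 = 138554 ≡ 5186
5186 × 2250 = 11668500 ≡ 4357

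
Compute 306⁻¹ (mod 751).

751 = 2·306 + 139
306 = 2·139 + 28
139 = 4·28 + 27
28 = 1·27 + 1
27 = 27·1 + 0
gcd(306, 751) = 1, so the inverse exists.
Back-substitute for 1:
1 = 1·28 − 1·27
  = −1·139 + 5·28
  = 5·306 − 11·139
  = −11·751 + 27·306
So 306⁻¹ ≡ 27 (mod 751).

27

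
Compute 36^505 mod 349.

37

Using repeated squaring:
36^1 ≡ 36 (mod 349)
36^2 ≡ 36^2 = 1296 ≡ 249 (mod 349)
36^4 ≡ 249^2 = 62001 ≡ 228 (mod 349)
36^8 ≡ 228^2 = 51984 ≡ 332 (mod 349)
36^16 ≡ 332^2 = 110224 ≡ 289 (mod 349)
36^32 ≡ 289^2 = 83521 ≡ 110 (mod 349)
36^64 ≡ 110^2 = 12100 ≡ 234 (mod 349)
36^128 ≡ 234^2 = 54756 ≡ 312 (mod 349)
36^256 ≡ 312^2 = 97344 ≡ 322 (mod 349)
36^505 = 36^256 × 36^128 × 36^64 × 36^32 × 36^16 × 36^8 × 36^1 ≡ 322 × 312 × 234 × 110 × 289 × 332 × 36 (mod 349).
Accumulate the product:
322 × 312 = 100464 ≡ 301
301 × 234 = 70434 ≡ 285
285 × 110 = 31350 ≡ 289
289 × 289 = 83521 ≡ 110
110 × 332 = 36520 ≡ 224
224 × 36 = 8064 ≡ 37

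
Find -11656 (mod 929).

421

-11656 = -13×929 + 421, so -11656 ≡ 421 (mod 929).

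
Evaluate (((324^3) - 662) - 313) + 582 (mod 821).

264

(324)^3 ≡ 657 (mod 821)
657 - 662 = -5 ≡ 816 (mod 821)
816 - 313 = 503
503 + 582 = 1085 ≡ 264 (mod 821)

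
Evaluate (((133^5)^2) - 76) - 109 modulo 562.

106

(133)^5 ≡ 497 (mod 562)
(497)^2 ≡ 291 (mod 562)
291 - 76 = 215
215 - 109 = 106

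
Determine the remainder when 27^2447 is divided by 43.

39

Compute successive squares:
27^1 ≡ 27 (mod 43)
27^2 ≡ 27^2 = 729 ≡ 41 (mod 43)
27^4 ≡ 41^2 = 1681 ≡ 4 (mod 43)
27^8 ≡ 4^2 = 16 (mod 43)
27^16 ≡ 16^2 = 256 ≡ 41 (mod 43)
27^32 ≡ 41^2 = 1681 ≡ 4 (mod 43)
27^64 ≡ 4^2 = 16 (mod 43)
27^128 ≡ 16^2 = 256 ≡ 41 (mod 43)
27^256 ≡ 41^2 = 1681 ≡ 4 (mod 43)
27^512 ≡ 4^2 = 16 (mod 43)
27^1024 ≡ 16^2 = 256 ≡ 41 (mod 43)
27^2048 ≡ 41^2 = 1681 ≡ 4 (mod 43)
27^2447 = 27^2048 * 27^256 * 27^128 * 27^8 * 27^4 * 27^2 * 27^1 ≡ 4 * 4 * 41 * 16 * 4 * 41 * 27 (mod 43).
Accumulate the product:
4 * 4 = 16
16 * 41 = 656 ≡ 11
11 * 16 = 176 ≡ 4
4 * 4 = 16
16 * 41 = 656 ≡ 11
11 * 27 = 297 ≡ 39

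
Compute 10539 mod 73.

27

10539 = 144·73 + 27, so 10539 ≡ 27 (mod 73).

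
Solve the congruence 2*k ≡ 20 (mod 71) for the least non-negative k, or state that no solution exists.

gcd(2, 71) = 1, so a unique solution mod 71 exists.
2⁻¹ ≡ 36 (mod 71).
k ≡ 36*20 ≡ 10 (mod 71).

10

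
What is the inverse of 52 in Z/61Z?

Run the extended Euclidean algorithm:
61 = 1*52 + 9
52 = 5*9 + 7
9 = 1*7 + 2
7 = 3*2 + 1
2 = 2*1 + 0
gcd(52, 61) = 1, so the inverse exists.
Back-substitute for 1:
1 = 1*7 − 3*2
  = −3*9 + 4*7
  = 4*52 − 23*9
  = −23*61 + 27*52
So 52⁻¹ ≡ 27 (mod 61).

27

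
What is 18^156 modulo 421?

18^1 ≡ 18 (mod 421)
18^2 ≡ 18^2 = 324 (mod 421)
18^4 ≡ 324^2 = 104976 ≡ 147 (mod 421)
18^8 ≡ 147^2 = 21609 ≡ 138 (mod 421)
18^16 ≡ 138^2 = 19044 ≡ 99 (mod 421)
18^32 ≡ 99^2 = 9801 ≡ 118 (mod 421)
18^64 ≡ 118^2 = 13924 ≡ 31 (mod 421)
18^128 ≡ 31^2 = 961 ≡ 119 (mod 421)
18^156 = 18^128 × 18^16 × 18^8 × 18^4 ≡ 119 × 99 × 138 × 147 (mod 421).
Accumulate the product:
119 × 99 = 11781 ≡ 414
414 × 138 = 57132 ≡ 297
297 × 147 = 43659 ≡ 296

296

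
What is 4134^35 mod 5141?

3021

35 in binary is 100011, i.e. 35 = 32 + 2 + 1.
4134^1 ≡ 4134 (mod 5141)
4134^2 ≡ 4134^2 = 17089956 ≡ 1272 (mod 5141)
4134^4 ≡ 1272^2 = 1617984 ≡ 3710 (mod 5141)
4134^8 ≡ 3710^2 = 13764100 ≡ 1643 (mod 5141)
4134^16 ≡ 1643^2 = 2699449 ≡ 424 (mod 5141)
4134^32 ≡ 424^2 = 179776 ≡ 4982 (mod 5141)
4134^35 = 4134^32 * 4134^2 * 4134^1 ≡ 4982 * 1272 * 4134 (mod 5141).
Accumulate the product:
4982 * 1272 = 6337104 ≡ 3392
3392 * 4134 = 14022528 ≡ 3021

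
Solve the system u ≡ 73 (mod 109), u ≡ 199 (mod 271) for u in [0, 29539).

109⁻¹ mod 271: 109·92 ≡ 1 (mod 271), so 109⁻¹ ≡ 92.
u = 73 + 109·((199 − 73)·92 mod 271) = 73 + 109·210 = 22963.

22963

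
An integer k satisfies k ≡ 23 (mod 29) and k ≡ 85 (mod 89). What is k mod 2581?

2488

29⁻¹ mod 89: 29×43 ≡ 1 (mod 89), so 29⁻¹ ≡ 43.
k = 23 + 29×((85 − 23)×43 mod 89) = 23 + 29×85 = 2488.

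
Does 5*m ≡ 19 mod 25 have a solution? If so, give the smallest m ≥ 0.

no solution

gcd(5, 25) = 5, and 5 does not divide 19.
So the congruence has no solution.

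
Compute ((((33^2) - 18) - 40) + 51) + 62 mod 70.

(33)^2 ≡ 39 (mod 70)
39 - 18 = 21
21 - 40 = -19 ≡ 51 (mod 70)
51 + 51 = 102 ≡ 32 (mod 70)
32 + 62 = 94 ≡ 24 (mod 70)

24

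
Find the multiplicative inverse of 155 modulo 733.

227

733 = 4×155 + 113
155 = 1×113 + 42
113 = 2×42 + 29
42 = 1×29 + 13
29 = 2×13 + 3
13 = 4×3 + 1
3 = 3×1 + 0
gcd(155, 733) = 1, so the inverse exists.
Bézout: 1 = −48×733 + 227×155.
So 155⁻¹ ≡ 227 (mod 733).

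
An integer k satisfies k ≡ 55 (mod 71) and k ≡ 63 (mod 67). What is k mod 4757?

197

71⁻¹ mod 67: 71×17 ≡ 1 (mod 67), so 71⁻¹ ≡ 17.
k = 55 + 71×((63 − 55)×17 mod 67) = 55 + 71×2 = 197.
Check: 197 mod 71 = 55, 197 mod 67 = 63. ✓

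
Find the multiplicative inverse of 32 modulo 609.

By the extended Euclidean algorithm:
609 = 19·32 + 1
32 = 32·1 + 0
gcd(32, 609) = 1, so the inverse exists.
Bézout: 1 = 1·609 − 19·32.
So 32⁻¹ ≡ −19 ≡ 590 (mod 609).

590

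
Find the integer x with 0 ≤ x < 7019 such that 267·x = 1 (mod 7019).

Apply the Euclidean algorithm and back-substitute:
7019 = 26·267 + 77
267 = 3·77 + 36
77 = 2·36 + 5
36 = 7·5 + 1
5 = 5·1 + 0
gcd(267, 7019) = 1, so the inverse exists.
Back-substitute for 1:
1 = 1·36 − 7·5
  = −7·77 + 15·36
  = 15·267 − 52·77
  = −52·7019 + 1367·267
So 267⁻¹ ≡ 1367 (mod 7019).

1367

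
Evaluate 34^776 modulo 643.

517

By square-and-multiply:
34^1 ≡ 34 (mod 643)
34^2 ≡ 34^2 = 1156 ≡ 513 (mod 643)
34^4 ≡ 513^2 = 263169 ≡ 182 (mod 643)
34^8 ≡ 182^2 = 33124 ≡ 331 (mod 643)
34^16 ≡ 331^2 = 109561 ≡ 251 (mod 643)
34^32 ≡ 251^2 = 63001 ≡ 630 (mod 643)
34^64 ≡ 630^2 = 396900 ≡ 169 (mod 643)
34^128 ≡ 169^2 = 28561 ≡ 269 (mod 643)
34^256 ≡ 269^2 = 72361 ≡ 345 (mod 643)
34^512 ≡ 345^2 = 119025 ≡ 70 (mod 643)
34^776 = 34^512 × 34^256 × 34^8 ≡ 70 × 345 × 331 (mod 643).
Accumulate the product:
70 × 345 = 24150 ≡ 359
359 × 331 = 118829 ≡ 517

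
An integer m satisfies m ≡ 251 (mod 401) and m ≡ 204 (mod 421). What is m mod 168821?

401⁻¹ mod 421: 401·21 ≡ 1 (mod 421), so 401⁻¹ ≡ 21.
m = 251 + 401·((204 − 251)·21 mod 421) = 251 + 401·276 = 110927.

110927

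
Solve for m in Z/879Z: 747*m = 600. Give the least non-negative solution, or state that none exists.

gcd(747, 879) = 3, and 3 | 600, so solutions exist.
Divide through by 3: 249*m mod 293 = 200.
249⁻¹ ≡ 273 (mod 293).
m ≡ 273*200 ≡ 102 (mod 293).
The smallest non-negative solution is m = 102.

102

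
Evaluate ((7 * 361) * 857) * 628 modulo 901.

7 * 361 = 2527 ≡ 725 (mod 901)
725 * 857 = 621325 ≡ 536 (mod 901)
536 * 628 = 336608 ≡ 535 (mod 901)

535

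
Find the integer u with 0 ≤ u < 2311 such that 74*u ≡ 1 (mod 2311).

2311 = 31×74 + 17
74 = 4×17 + 6
17 = 2×6 + 5
6 = 1×5 + 1
5 = 5×1 + 0
gcd(74, 2311) = 1, so the inverse exists.
Bézout: 1 = −13×2311 + 406×74.
So 74⁻¹ ≡ 406 (mod 2311).

406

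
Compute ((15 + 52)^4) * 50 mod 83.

15 + 52 = 67
(67)^4 ≡ 49 (mod 83)
49 * 50 = 2450 ≡ 43 (mod 83)

43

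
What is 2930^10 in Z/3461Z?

Compute successive squares:
10 in binary is 1010, i.e. 10 = 8 + 2.
2930^1 ≡ 2930 (mod 3461)
2930^2 ≡ 2930^2 = 8584900 ≡ 1620 (mod 3461)
2930^4 ≡ 1620^2 = 2624400 ≡ 962 (mod 3461)
2930^8 ≡ 962^2 = 925444 ≡ 1357 (mod 3461)
2930^10 = 2930^8 * 2930^2 ≡ 1357 * 1620 (mod 3461).
1357 * 1620 = 2198340 ≡ 605 (mod 3461).

605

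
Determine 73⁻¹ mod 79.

13

Apply the Euclidean algorithm and back-substitute:
79 = 1*73 + 6
73 = 12*6 + 1
6 = 6*1 + 0
gcd(73, 79) = 1, so the inverse exists.
Back-substitute for 1:
1 = 1*73 − 12*6
  = −12*79 + 13*73
So 73⁻¹ ≡ 13 (mod 79).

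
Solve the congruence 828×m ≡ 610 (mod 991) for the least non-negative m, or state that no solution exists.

434

gcd(828, 991) = 1, so a unique solution mod 991 exists.
828⁻¹ ≡ 839 (mod 991).
m ≡ 839×610 ≡ 434 (mod 991).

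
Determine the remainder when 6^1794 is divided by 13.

6^1 ≡ 6 (mod 13)
6^2 ≡ 6^2 = 36 ≡ 10 (mod 13)
6^4 ≡ 10^2 = 100 ≡ 9 (mod 13)
6^8 ≡ 9^2 = 81 ≡ 3 (mod 13)
6^16 ≡ 3^2 = 9 (mod 13)
6^32 ≡ 9^2 = 81 ≡ 3 (mod 13)
6^64 ≡ 3^2 = 9 (mod 13)
6^128 ≡ 9^2 = 81 ≡ 3 (mod 13)
6^256 ≡ 3^2 = 9 (mod 13)
6^512 ≡ 9^2 = 81 ≡ 3 (mod 13)
6^1024 ≡ 3^2 = 9 (mod 13)
6^1794 = 6^1024 × 6^512 × 6^256 × 6^2 ≡ 9 × 3 × 9 × 10 (mod 13).
Accumulate the product:
9 × 3 = 27 ≡ 1
1 × 9 = 9
9 × 10 = 90 ≡ 12

12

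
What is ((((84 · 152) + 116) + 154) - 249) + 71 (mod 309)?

84 · 152 = 12768 ≡ 99 (mod 309)
99 + 116 = 215
215 + 154 = 369 ≡ 60 (mod 309)
60 - 249 = -189 ≡ 120 (mod 309)
120 + 71 = 191

191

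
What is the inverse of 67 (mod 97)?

97 = 1×67 + 30
67 = 2×30 + 7
30 = 4×7 + 2
7 = 3×2 + 1
2 = 2×1 + 0
gcd(67, 97) = 1, so the inverse exists.
Back-substitute for 1:
1 = 1×7 − 3×2
  = −3×30 + 13×7
  = 13×67 − 29×30
  = −29×97 + 42×67
So 67⁻¹ ≡ 42 (mod 97).

42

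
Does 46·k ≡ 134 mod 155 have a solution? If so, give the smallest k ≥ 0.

gcd(46, 155) = 1, so a unique solution mod 155 exists.
46⁻¹ ≡ 91 (mod 155).
k ≡ 91·134 ≡ 104 (mod 155).

104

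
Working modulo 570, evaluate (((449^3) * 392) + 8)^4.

66

(449)^3 ≡ 569 (mod 570)
569 * 392 = 223048 ≡ 178 (mod 570)
178 + 8 = 186
(186)^4 ≡ 66 (mod 570)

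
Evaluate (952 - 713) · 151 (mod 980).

952 - 713 = 239
239 · 151 = 36089 ≡ 809 (mod 980)

809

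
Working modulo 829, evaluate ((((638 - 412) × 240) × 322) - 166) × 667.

638 - 412 = 226
226 × 240 = 54240 ≡ 355 (mod 829)
355 × 322 = 114310 ≡ 737 (mod 829)
737 - 166 = 571
571 × 667 = 380857 ≡ 346 (mod 829)

346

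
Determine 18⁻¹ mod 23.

23 = 1*18 + 5
18 = 3*5 + 3
5 = 1*3 + 2
3 = 1*2 + 1
2 = 2*1 + 0
gcd(18, 23) = 1, so the inverse exists.
Back-substitute for 1:
1 = 1*3 − 1*2
  = −1*5 + 2*3
  = 2*18 − 7*5
  = −7*23 + 9*18
So 18⁻¹ ≡ 9 (mod 23).

9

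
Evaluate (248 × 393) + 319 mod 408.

248 × 393 = 97464 ≡ 360 (mod 408)
360 + 319 = 679 ≡ 271 (mod 408)

271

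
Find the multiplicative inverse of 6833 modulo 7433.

6157

7433 = 1×6833 + 600
6833 = 11×600 + 233
600 = 2×233 + 134
233 = 1×134 + 99
134 = 1×99 + 35
99 = 2×35 + 29
35 = 1×29 + 6
29 = 4×6 + 5
6 = 1×5 + 1
5 = 5×1 + 0
gcd(6833, 7433) = 1, so the inverse exists.
Back-substitute for 1:
1 = 1×6 − 1×5
  = −1×29 + 5×6
  = 5×35 − 6×29
  = −6×99 + 17×35
  = 17×134 − 23×99
  = −23×233 + 40×134
  = 40×600 − 103×233
  = −103×6833 + 1173×600
  = 1173×7433 − 1276×6833
So 6833⁻¹ ≡ −1276 ≡ 6157 (mod 7433).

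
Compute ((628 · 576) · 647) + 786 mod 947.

63

628 · 576 = 361728 ≡ 921 (mod 947)
921 · 647 = 595887 ≡ 224 (mod 947)
224 + 786 = 1010 ≡ 63 (mod 947)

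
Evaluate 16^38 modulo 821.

38 in binary is 100110, i.e. 38 = 32 + 4 + 2.
16^1 ≡ 16 (mod 821)
16^2 ≡ 16^2 = 256 (mod 821)
16^4 ≡ 256^2 = 65536 ≡ 677 (mod 821)
16^8 ≡ 677^2 = 458329 ≡ 211 (mod 821)
16^16 ≡ 211^2 = 44521 ≡ 187 (mod 821)
16^32 ≡ 187^2 = 34969 ≡ 487 (mod 821)
16^38 = 16^32 · 16^4 · 16^2 ≡ 487 · 677 · 256 (mod 821).
Accumulate the product:
487 · 677 = 329699 ≡ 478
478 · 256 = 122368 ≡ 39

39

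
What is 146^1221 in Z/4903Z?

1647

Using repeated squaring:
146^1 ≡ 146 (mod 4903)
146^2 ≡ 146^2 = 21316 ≡ 1704 (mod 4903)
146^4 ≡ 1704^2 = 2903616 ≡ 1040 (mod 4903)
146^8 ≡ 1040^2 = 1081600 ≡ 2940 (mod 4903)
146^16 ≡ 2940^2 = 8643600 ≡ 4514 (mod 4903)
146^32 ≡ 4514^2 = 20376196 ≡ 4231 (mod 4903)
146^64 ≡ 4231^2 = 17901361 ≡ 508 (mod 4903)
146^128 ≡ 508^2 = 258064 ≡ 3108 (mod 4903)
146^256 ≡ 3108^2 = 9659664 ≡ 754 (mod 4903)
146^512 ≡ 754^2 = 568516 ≡ 4671 (mod 4903)
146^1024 ≡ 4671^2 = 21818241 ≡ 4794 (mod 4903)
146^1221 = 146^1024 * 146^128 * 146^64 * 146^4 * 146^1 ≡ 4794 * 3108 * 508 * 1040 * 146 (mod 4903).
Accumulate the product:
4794 * 3108 = 14899752 ≡ 4438
4438 * 508 = 2254504 ≡ 4027
4027 * 1040 = 4188080 ≡ 918
918 * 146 = 134028 ≡ 1647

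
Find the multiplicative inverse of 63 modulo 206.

206 = 3×63 + 17
63 = 3×17 + 12
17 = 1×12 + 5
12 = 2×5 + 2
5 = 2×2 + 1
2 = 2×1 + 0
gcd(63, 206) = 1, so the inverse exists.
Bézout: 1 = 26×206 − 85×63.
So 63⁻¹ ≡ −85 ≡ 121 (mod 206).

121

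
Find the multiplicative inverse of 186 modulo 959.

959 = 5·186 + 29
186 = 6·29 + 12
29 = 2·12 + 5
12 = 2·5 + 2
5 = 2·2 + 1
2 = 2·1 + 0
gcd(186, 959) = 1, so the inverse exists.
Back-substitute for 1:
1 = 1·5 − 2·2
  = −2·12 + 5·5
  = 5·29 − 12·12
  = −12·186 + 77·29
  = 77·959 − 397·186
So 186⁻¹ ≡ −397 ≡ 562 (mod 959).

562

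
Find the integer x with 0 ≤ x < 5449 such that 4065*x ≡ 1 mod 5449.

4760

5449 = 1·4065 + 1384
4065 = 2·1384 + 1297
1384 = 1·1297 + 87
1297 = 14·87 + 79
87 = 1·79 + 8
79 = 9·8 + 7
8 = 1·7 + 1
7 = 7·1 + 0
gcd(4065, 5449) = 1, so the inverse exists.
Back-substitute for 1:
1 = 1·8 − 1·7
  = −1·79 + 10·8
  = 10·87 − 11·79
  = −11·1297 + 164·87
  = 164·1384 − 175·1297
  = −175·4065 + 514·1384
  = 514·5449 − 689·4065
So 4065⁻¹ ≡ −689 ≡ 4760 (mod 5449).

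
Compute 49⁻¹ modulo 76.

45

By the extended Euclidean algorithm:
76 = 1·49 + 27
49 = 1·27 + 22
27 = 1·22 + 5
22 = 4·5 + 2
5 = 2·2 + 1
2 = 2·1 + 0
gcd(49, 76) = 1, so the inverse exists.
Bézout: 1 = 20·76 − 31·49.
So 49⁻¹ ≡ −31 ≡ 45 (mod 76).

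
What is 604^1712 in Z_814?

144

1712 in binary is 11010110000, i.e. 1712 = 1024 + 512 + 128 + 32 + 16.
604^1 ≡ 604 (mod 814)
604^2 ≡ 604^2 = 364816 ≡ 144 (mod 814)
604^4 ≡ 144^2 = 20736 ≡ 386 (mod 814)
604^8 ≡ 386^2 = 148996 ≡ 34 (mod 814)
604^16 ≡ 34^2 = 1156 ≡ 342 (mod 814)
604^32 ≡ 342^2 = 116964 ≡ 562 (mod 814)
604^64 ≡ 562^2 = 315844 ≡ 12 (mod 814)
604^128 ≡ 12^2 = 144 (mod 814)
604^256 ≡ 144^2 = 20736 ≡ 386 (mod 814)
604^512 ≡ 386^2 = 148996 ≡ 34 (mod 814)
604^1024 ≡ 34^2 = 1156 ≡ 342 (mod 814)
604^1712 = 604^1024 · 604^512 · 604^128 · 604^32 · 604^16 ≡ 342 · 34 · 144 · 562 · 342 (mod 814).
Accumulate the product:
342 · 34 = 11628 ≡ 232
232 · 144 = 33408 ≡ 34
34 · 562 = 19108 ≡ 386
386 · 342 = 132012 ≡ 144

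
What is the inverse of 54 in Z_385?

164

Run the extended Euclidean algorithm:
385 = 7×54 + 7
54 = 7×7 + 5
7 = 1×5 + 2
5 = 2×2 + 1
2 = 2×1 + 0
gcd(54, 385) = 1, so the inverse exists.
Bézout: 1 = −23×385 + 164×54.
So 54⁻¹ ≡ 164 (mod 385).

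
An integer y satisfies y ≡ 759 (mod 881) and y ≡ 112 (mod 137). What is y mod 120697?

881⁻¹ mod 137: 881×72 ≡ 1 (mod 137), so 881⁻¹ ≡ 72.
y = 759 + 881×((112 − 759)×72 mod 137) = 759 + 881×133 = 117932.

117932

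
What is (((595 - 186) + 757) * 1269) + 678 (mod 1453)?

1178

595 - 186 = 409
409 + 757 = 1166
1166 * 1269 = 1479654 ≡ 500 (mod 1453)
500 + 678 = 1178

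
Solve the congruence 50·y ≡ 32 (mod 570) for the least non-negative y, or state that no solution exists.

gcd(50, 570) = 10, and 10 does not divide 32.
So the congruence has no solution.

no solution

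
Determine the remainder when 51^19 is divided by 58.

Using repeated squaring:
19 in binary is 10011, i.e. 19 = 16 + 2 + 1.
51^1 ≡ 51 (mod 58)
51^2 ≡ 51^2 = 2601 ≡ 49 (mod 58)
51^4 ≡ 49^2 = 2401 ≡ 23 (mod 58)
51^8 ≡ 23^2 = 529 ≡ 7 (mod 58)
51^16 ≡ 7^2 = 49 (mod 58)
51^19 = 51^16 · 51^2 · 51^1 ≡ 49 · 49 · 51 (mod 58).
Accumulate the product:
49 · 49 = 2401 ≡ 23
23 · 51 = 1173 ≡ 13

13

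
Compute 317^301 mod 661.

306

Compute successive squares:
301 in binary is 100101101, i.e. 301 = 256 + 32 + 8 + 4 + 1.
317^1 ≡ 317 (mod 661)
317^2 ≡ 317^2 = 100489 ≡ 17 (mod 661)
317^4 ≡ 17^2 = 289 (mod 661)
317^8 ≡ 289^2 = 83521 ≡ 235 (mod 661)
317^16 ≡ 235^2 = 55225 ≡ 362 (mod 661)
317^32 ≡ 362^2 = 131044 ≡ 166 (mod 661)
317^64 ≡ 166^2 = 27556 ≡ 455 (mod 661)
317^128 ≡ 455^2 = 207025 ≡ 132 (mod 661)
317^256 ≡ 132^2 = 17424 ≡ 238 (mod 661)
317^301 = 317^256 × 317^32 × 317^8 × 317^4 × 317^1 ≡ 238 × 166 × 235 × 289 × 317 (mod 661).
Accumulate the product:
238 × 166 = 39508 ≡ 509
509 × 235 = 119615 ≡ 635
635 × 289 = 183515 ≡ 418
418 × 317 = 132506 ≡ 306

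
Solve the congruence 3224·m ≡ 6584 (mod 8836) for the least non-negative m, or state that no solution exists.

gcd(3224, 8836) = 4, and 4 | 6584, so solutions exist.
Divide through by 4: 806·m mod 2209 = 1646.
806⁻¹ ≡ 74 (mod 2209).
m ≡ 74·1646 ≡ 309 (mod 2209).
The smallest non-negative solution is m = 309.

309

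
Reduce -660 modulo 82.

-660 = -9×82 + 78, so -660 ≡ 78 (mod 82).

78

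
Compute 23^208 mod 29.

25

Using repeated squaring:
208 in binary is 11010000, i.e. 208 = 128 + 64 + 16.
23^1 ≡ 23 (mod 29)
23^2 ≡ 23^2 = 529 ≡ 7 (mod 29)
23^4 ≡ 7^2 = 49 ≡ 20 (mod 29)
23^8 ≡ 20^2 = 400 ≡ 23 (mod 29)
23^16 ≡ 23^2 = 529 ≡ 7 (mod 29)
23^32 ≡ 7^2 = 49 ≡ 20 (mod 29)
23^64 ≡ 20^2 = 400 ≡ 23 (mod 29)
23^128 ≡ 23^2 = 529 ≡ 7 (mod 29)
23^208 = 23^128 · 23^64 · 23^16 ≡ 7 · 23 · 7 (mod 29).
Accumulate the product:
7 · 23 = 161 ≡ 16
16 · 7 = 112 ≡ 25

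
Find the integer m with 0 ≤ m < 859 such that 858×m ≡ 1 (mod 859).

By the extended Euclidean algorithm:
859 = 1·858 + 1
858 = 858·1 + 0
gcd(858, 859) = 1, so the inverse exists.
Back-substitute for 1:
1 = 1·859 − 1·858
So 858⁻¹ ≡ −1 ≡ 858 (mod 859).

858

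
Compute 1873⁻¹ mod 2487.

2086

Apply the Euclidean algorithm and back-substitute:
2487 = 1*1873 + 614
1873 = 3*614 + 31
614 = 19*31 + 25
31 = 1*25 + 6
25 = 4*6 + 1
6 = 6*1 + 0
gcd(1873, 2487) = 1, so the inverse exists.
Bézout: 1 = 302*2487 − 401*1873.
So 1873⁻¹ ≡ −401 ≡ 2086 (mod 2487).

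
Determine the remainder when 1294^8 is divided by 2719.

By square-and-multiply:
1294^1 ≡ 1294 (mod 2719)
1294^2 ≡ 1294^2 = 1674436 ≡ 2251 (mod 2719)
1294^4 ≡ 2251^2 = 5067001 ≡ 1504 (mod 2719)
1294^8 ≡ 1504^2 = 2262016 ≡ 2527 (mod 2719)
So 1294^8 ≡ 2527 (mod 2719).

2527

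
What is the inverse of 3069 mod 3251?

2340

By the extended Euclidean algorithm:
3251 = 1·3069 + 182
3069 = 16·182 + 157
182 = 1·157 + 25
157 = 6·25 + 7
25 = 3·7 + 4
7 = 1·4 + 3
4 = 1·3 + 1
3 = 3·1 + 0
gcd(3069, 3251) = 1, so the inverse exists.
Back-substitute for 1:
1 = 1·4 − 1·3
  = −1·7 + 2·4
  = 2·25 − 7·7
  = −7·157 + 44·25
  = 44·182 − 51·157
  = −51·3069 + 860·182
  = 860·3251 − 911·3069
So 3069⁻¹ ≡ −911 ≡ 2340 (mod 3251).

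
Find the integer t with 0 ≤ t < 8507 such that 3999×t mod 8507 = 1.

Run the extended Euclidean algorithm:
8507 = 2*3999 + 509
3999 = 7*509 + 436
509 = 1*436 + 73
436 = 5*73 + 71
73 = 1*71 + 2
71 = 35*2 + 1
2 = 2*1 + 0
gcd(3999, 8507) = 1, so the inverse exists.
Back-substitute for 1:
1 = 1*71 − 35*2
  = −35*73 + 36*71
  = 36*436 − 215*73
  = −215*509 + 251*436
  = 251*3999 − 1972*509
  = −1972*8507 + 4195*3999
So 3999⁻¹ ≡ 4195 (mod 8507).

4195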